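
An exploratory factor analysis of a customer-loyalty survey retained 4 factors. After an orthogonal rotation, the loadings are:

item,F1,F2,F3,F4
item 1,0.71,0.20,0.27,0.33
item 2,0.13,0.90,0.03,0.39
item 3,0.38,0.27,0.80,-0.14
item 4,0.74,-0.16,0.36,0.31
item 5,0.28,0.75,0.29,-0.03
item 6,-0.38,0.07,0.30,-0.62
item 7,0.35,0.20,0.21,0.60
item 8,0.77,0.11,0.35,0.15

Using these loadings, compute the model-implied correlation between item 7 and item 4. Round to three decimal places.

0.489

r̂ = Σ λ_i·λ_j across factors = (0.35)(0.74) + (0.20)(-0.16) + (0.21)(0.36) + (0.60)(0.31)
  = +0.2590 -0.0320 +0.0756 +0.1860 = 0.4886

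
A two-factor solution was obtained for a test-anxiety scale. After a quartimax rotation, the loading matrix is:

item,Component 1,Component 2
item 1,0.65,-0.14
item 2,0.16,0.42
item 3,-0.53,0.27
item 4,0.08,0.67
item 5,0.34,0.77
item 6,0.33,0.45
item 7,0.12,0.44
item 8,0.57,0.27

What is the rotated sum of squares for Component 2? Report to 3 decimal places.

1.780

SS loadings for Component 2 = (-0.14)² + 0.42² + 0.27² + 0.67² + 0.77² + 0.45² + 0.44² + 0.27² = 0.0196 + 0.1764 + 0.0729 + 0.4489 + 0.5929 + 0.2025 + 0.1936 + 0.0729 = 1.7797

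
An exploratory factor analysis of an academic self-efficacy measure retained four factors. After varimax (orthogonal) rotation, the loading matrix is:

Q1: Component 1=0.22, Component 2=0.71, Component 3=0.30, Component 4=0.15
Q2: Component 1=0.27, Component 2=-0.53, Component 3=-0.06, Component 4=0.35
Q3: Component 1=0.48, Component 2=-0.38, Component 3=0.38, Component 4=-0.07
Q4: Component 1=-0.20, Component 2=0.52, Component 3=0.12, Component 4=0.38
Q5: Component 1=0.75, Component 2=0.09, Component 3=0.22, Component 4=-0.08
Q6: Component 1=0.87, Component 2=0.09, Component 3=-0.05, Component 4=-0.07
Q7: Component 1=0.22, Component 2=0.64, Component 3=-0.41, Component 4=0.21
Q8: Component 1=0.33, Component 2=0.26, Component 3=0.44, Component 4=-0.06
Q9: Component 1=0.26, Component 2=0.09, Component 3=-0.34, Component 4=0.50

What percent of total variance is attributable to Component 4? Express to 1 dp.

6.7%

SS loadings for Component 4 = 0.15² + 0.35² + (-0.07)² + 0.38² + (-0.08)² + (-0.07)² + 0.21² + (-0.06)² + 0.50² = 0.6033
With 9 standardized items, total variance = 9. Proportion = 0.6033/9 = 0.0670 → 6.70%.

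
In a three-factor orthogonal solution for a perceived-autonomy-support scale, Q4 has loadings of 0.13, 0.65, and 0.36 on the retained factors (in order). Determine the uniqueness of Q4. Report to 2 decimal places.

h² = 0.13² + 0.65² + 0.36² = 0.0169 + 0.4225 + 0.1296 = 0.5690
Uniqueness u² = 1 − h² = 1 − 0.5690 = 0.4310

0.43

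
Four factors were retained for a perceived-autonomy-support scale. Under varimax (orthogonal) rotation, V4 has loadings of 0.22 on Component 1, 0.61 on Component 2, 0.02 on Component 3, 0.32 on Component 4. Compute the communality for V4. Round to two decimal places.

0.52

h² = 0.22² + 0.61² + 0.02² + 0.32² = 0.0484 + 0.3721 + 0.0004 + 0.1024 = 0.5233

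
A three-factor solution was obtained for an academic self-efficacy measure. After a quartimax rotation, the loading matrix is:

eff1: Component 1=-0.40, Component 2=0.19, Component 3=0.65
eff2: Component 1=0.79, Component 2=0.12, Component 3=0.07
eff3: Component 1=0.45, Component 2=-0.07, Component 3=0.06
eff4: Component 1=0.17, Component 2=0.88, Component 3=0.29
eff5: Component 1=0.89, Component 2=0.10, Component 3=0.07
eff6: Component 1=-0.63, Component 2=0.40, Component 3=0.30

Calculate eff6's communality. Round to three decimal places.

0.647

h² = (-0.63)² + 0.40² + 0.30² = 0.3969 + 0.1600 + 0.0900 = 0.6469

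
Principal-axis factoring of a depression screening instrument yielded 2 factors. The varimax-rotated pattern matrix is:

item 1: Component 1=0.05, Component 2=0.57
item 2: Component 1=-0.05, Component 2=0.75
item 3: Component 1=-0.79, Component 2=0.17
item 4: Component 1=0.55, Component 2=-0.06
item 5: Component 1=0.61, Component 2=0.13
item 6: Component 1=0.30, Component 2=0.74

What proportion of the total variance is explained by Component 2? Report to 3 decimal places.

0.247

SS loadings for Component 2 = 0.57² + 0.75² + 0.17² + (-0.06)² + 0.13² + 0.74² = 1.4844
Proportion of variance = 1.4844 / 6 = 0.2474.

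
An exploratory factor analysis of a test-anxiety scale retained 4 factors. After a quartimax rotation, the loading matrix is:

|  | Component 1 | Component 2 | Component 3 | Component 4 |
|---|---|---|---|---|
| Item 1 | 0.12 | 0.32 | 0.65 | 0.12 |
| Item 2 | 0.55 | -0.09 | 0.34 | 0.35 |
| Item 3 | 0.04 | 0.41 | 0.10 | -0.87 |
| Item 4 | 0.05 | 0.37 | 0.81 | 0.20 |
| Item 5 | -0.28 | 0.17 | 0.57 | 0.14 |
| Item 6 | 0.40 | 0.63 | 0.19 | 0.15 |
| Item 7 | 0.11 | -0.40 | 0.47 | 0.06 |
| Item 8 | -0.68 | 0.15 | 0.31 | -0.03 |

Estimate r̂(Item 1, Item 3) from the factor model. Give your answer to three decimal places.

0.097

r̂ = Σ λ_i·λ_j across factors = (0.12)(0.04) + (0.32)(0.41) + (0.65)(0.10) + (0.12)(-0.87)
  = +0.0048 +0.1312 +0.0650 -0.1044 = 0.0966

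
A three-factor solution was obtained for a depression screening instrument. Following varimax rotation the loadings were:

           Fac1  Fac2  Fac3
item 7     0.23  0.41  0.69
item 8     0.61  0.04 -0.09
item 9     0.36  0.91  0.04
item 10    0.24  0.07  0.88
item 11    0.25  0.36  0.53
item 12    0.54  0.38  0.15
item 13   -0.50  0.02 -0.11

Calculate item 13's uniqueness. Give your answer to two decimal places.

h² = (-0.50)² + 0.02² + (-0.11)² = 0.2500 + 0.0004 + 0.0121 = 0.2625
Uniqueness u² = 1 − h² = 1 − 0.2625 = 0.7375

0.74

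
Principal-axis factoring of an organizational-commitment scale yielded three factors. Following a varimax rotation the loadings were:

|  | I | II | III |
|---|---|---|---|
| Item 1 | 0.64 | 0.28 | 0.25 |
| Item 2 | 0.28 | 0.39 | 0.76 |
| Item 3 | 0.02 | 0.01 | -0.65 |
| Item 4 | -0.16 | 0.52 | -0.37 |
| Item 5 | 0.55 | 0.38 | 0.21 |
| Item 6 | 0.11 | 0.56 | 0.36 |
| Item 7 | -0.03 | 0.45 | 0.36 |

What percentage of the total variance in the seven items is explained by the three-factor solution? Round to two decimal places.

Communalities: 0.5505, 0.8081, 0.4230, 0.4329, 0.4910, 0.4553, 0.3330; Σh² = 3.4938.
Total variance with 7 standardized items is 7, so the solution explains 3.4938/7 = 0.4991 = 49.91%.

49.91%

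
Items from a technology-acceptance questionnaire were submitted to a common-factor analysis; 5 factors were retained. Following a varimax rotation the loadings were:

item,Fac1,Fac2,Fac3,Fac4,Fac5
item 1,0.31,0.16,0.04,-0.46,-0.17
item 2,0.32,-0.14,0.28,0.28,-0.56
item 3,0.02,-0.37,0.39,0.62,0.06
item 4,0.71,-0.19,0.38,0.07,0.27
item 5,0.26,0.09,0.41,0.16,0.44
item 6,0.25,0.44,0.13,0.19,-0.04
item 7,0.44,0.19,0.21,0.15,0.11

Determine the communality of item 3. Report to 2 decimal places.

0.68

h² = 0.02² + (-0.37)² + 0.39² + 0.62² + 0.06² = 0.0004 + 0.1369 + 0.1521 + 0.3844 + 0.0036 = 0.6774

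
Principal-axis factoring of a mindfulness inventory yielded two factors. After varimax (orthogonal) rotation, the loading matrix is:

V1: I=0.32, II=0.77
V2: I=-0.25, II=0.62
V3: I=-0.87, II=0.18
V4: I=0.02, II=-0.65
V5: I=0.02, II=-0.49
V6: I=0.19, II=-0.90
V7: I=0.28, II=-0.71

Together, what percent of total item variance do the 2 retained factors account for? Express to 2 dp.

Communalities: 0.6953, 0.4469, 0.7893, 0.4229, 0.2405, 0.8461, 0.5825; Σh² = 4.0235.
Total variance with 7 standardized items is 7, so the solution explains 4.0235/7 = 0.5748 = 57.48%.

57.48%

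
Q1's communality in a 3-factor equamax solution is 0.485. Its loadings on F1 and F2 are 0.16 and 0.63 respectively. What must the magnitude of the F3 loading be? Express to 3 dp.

Under orthogonal rotation h² = Σλ², so λ_F3² = h² − (0.4225) = 0.485 − 0.4225 = 0.0625.
|λ| = √0.0625 = 0.2500.

0.250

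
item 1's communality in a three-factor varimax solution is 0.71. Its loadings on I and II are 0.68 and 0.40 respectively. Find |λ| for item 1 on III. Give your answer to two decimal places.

0.30

Under orthogonal rotation h² = Σλ², so λ_III² = h² − (0.6224) = 0.71 − 0.6224 = 0.0876.
|λ| = √0.0876 = 0.2960.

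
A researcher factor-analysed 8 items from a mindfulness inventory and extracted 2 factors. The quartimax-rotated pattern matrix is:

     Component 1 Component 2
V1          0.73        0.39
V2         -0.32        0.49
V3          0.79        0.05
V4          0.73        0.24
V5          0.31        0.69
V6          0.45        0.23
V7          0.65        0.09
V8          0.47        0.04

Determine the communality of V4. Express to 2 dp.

h² = 0.73² + 0.24² = 0.5329 + 0.0576 = 0.5905

0.59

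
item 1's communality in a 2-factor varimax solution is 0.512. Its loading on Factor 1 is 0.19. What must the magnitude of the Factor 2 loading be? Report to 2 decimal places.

0.69

Under orthogonal rotation h² = Σλ², so λ_Factor 2² = h² − (0.0361) = 0.512 − 0.0361 = 0.4759.
|λ| = √0.4759 = 0.6899.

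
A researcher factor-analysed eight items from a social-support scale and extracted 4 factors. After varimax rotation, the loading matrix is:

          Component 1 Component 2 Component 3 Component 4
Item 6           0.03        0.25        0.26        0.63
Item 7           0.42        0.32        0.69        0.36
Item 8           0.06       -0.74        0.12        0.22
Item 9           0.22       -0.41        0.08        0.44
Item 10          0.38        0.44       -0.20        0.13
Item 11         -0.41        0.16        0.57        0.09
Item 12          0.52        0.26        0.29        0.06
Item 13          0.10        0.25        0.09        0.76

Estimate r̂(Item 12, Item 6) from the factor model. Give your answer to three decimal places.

r̂ = Σ λ_i·λ_j across factors = (0.52)(0.03) + (0.26)(0.25) + (0.29)(0.26) + (0.06)(0.63)
  = +0.0156 +0.0650 +0.0754 +0.0378 = 0.1938

0.194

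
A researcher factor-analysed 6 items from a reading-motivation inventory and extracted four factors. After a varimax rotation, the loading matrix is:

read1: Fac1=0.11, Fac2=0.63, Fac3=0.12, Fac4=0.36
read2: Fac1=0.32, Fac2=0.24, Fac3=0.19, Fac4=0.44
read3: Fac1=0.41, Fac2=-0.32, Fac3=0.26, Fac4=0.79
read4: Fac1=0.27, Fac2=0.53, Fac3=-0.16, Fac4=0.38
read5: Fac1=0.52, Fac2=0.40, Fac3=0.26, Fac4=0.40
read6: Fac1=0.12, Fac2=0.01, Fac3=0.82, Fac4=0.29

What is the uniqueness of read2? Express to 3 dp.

h² = 0.32² + 0.24² + 0.19² + 0.44² = 0.1024 + 0.0576 + 0.0361 + 0.1936 = 0.3897
Uniqueness u² = 1 − h² = 1 − 0.3897 = 0.6103

0.610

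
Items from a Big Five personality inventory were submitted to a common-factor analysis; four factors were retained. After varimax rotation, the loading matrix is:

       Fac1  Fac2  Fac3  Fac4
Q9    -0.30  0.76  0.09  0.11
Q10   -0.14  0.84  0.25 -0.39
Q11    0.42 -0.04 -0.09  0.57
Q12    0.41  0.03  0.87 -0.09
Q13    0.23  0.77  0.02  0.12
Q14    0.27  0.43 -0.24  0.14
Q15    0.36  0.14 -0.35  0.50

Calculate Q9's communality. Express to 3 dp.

0.688

h² = (-0.30)² + 0.76² + 0.09² + 0.11² = 0.0900 + 0.5776 + 0.0081 + 0.0121 = 0.6878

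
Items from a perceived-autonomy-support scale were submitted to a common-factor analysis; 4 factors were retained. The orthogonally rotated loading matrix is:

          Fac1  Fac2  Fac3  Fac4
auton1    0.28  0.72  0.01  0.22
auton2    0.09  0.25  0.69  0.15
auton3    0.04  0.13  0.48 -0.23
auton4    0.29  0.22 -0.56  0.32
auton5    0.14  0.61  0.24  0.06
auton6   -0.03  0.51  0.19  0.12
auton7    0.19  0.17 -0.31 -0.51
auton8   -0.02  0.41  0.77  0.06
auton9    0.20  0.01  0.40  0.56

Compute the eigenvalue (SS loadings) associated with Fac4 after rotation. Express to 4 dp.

SS loadings for Fac4 = 0.22² + 0.15² + (-0.23)² + 0.32² + 0.06² + 0.12² + (-0.51)² + 0.06² + 0.56² = 0.0484 + 0.0225 + 0.0529 + 0.1024 + 0.0036 + 0.0144 + 0.2601 + 0.0036 + 0.3136 = 0.8215

0.8215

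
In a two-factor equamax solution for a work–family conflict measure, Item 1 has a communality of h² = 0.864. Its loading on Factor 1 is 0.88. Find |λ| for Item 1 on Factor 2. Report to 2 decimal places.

0.30

Under orthogonal rotation h² = Σλ², so λ_Factor 2² = h² − (0.7744) = 0.864 − 0.7744 = 0.0896.
|λ| = √0.0896 = 0.2993.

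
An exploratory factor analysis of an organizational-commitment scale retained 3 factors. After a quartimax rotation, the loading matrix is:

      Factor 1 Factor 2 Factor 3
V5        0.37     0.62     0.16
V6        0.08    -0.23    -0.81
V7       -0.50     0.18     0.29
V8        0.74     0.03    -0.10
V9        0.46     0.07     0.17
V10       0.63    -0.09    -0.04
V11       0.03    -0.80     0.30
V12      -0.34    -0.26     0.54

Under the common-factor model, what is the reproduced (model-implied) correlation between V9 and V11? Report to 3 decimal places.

r̂ = Σ λ_i·λ_j across factors = (0.46)(0.03) + (0.07)(-0.80) + (0.17)(0.30)
  = +0.0138 -0.0560 +0.0510 = 0.0088

0.009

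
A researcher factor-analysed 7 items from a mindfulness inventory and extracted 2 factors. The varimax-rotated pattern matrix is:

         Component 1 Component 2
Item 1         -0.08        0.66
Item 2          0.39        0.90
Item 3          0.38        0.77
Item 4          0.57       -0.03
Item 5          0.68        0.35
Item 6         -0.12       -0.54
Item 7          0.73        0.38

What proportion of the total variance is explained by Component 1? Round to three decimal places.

0.234

SS loadings for Component 1 = (-0.08)² + 0.39² + 0.38² + 0.57² + 0.68² + (-0.12)² + 0.73² = 1.6375
Proportion of variance = 1.6375 / 7 = 0.2339.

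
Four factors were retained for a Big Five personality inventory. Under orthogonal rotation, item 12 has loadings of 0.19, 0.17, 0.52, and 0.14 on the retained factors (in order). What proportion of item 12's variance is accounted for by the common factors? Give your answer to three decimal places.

0.355

h² = 0.19² + 0.17² + 0.52² + 0.14² = 0.0361 + 0.0289 + 0.2704 + 0.0196 = 0.3550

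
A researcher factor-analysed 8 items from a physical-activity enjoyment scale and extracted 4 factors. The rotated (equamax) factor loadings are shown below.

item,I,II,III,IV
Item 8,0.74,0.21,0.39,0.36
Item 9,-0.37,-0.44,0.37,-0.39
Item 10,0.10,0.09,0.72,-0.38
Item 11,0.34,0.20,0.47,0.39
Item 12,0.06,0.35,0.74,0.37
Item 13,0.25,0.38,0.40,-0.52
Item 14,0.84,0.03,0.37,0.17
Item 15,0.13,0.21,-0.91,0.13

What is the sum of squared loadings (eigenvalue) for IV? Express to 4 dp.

1.0313

SS loadings for IV = 0.36² + (-0.39)² + (-0.38)² + 0.39² + 0.37² + (-0.52)² + 0.17² + 0.13² = 0.1296 + 0.1521 + 0.1444 + 0.1521 + 0.1369 + 0.2704 + 0.0289 + 0.0169 = 1.0313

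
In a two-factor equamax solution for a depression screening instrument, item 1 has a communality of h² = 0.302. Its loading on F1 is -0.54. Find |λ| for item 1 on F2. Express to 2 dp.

Under orthogonal rotation h² = Σλ², so λ_F2² = h² − (0.2916) = 0.302 − 0.2916 = 0.0104.
|λ| = √0.0104 = 0.1020.

0.10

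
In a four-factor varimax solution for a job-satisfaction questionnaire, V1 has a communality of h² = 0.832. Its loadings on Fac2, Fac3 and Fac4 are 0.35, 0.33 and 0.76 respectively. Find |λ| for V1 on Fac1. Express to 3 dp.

0.152

Under orthogonal rotation h² = Σλ², so λ_Fac1² = h² − (0.8090) = 0.832 − 0.8090 = 0.0230.
|λ| = √0.0230 = 0.1517.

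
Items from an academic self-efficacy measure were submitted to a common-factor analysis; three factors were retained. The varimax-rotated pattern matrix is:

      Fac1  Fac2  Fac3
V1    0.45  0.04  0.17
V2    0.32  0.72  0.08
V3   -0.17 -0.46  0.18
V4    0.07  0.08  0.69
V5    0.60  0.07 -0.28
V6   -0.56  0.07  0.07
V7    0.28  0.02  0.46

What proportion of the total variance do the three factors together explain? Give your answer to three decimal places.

0.383

Communalities: 0.2330, 0.6272, 0.2729, 0.4874, 0.4433, 0.3234, 0.2904; Σh² = 2.6776.
Total variance with 7 standardized items is 7, so the solution explains 2.6776/7 = 0.3825.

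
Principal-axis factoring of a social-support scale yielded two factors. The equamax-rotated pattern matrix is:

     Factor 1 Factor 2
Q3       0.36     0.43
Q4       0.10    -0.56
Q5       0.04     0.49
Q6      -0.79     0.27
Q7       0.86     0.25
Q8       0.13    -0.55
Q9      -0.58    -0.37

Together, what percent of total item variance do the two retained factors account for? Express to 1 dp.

45.3%

Communalities: 0.3145, 0.3236, 0.2417, 0.6970, 0.8021, 0.3194, 0.4733; Σh² = 3.1716.
Total variance with 7 standardized items is 7, so the solution explains 3.1716/7 = 0.4531 = 45.31%.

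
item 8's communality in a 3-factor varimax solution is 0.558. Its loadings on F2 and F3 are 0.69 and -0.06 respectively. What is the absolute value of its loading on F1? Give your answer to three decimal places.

Under orthogonal rotation h² = Σλ², so λ_F1² = h² − (0.4797) = 0.558 − 0.4797 = 0.0783.
|λ| = √0.0783 = 0.2798.

0.280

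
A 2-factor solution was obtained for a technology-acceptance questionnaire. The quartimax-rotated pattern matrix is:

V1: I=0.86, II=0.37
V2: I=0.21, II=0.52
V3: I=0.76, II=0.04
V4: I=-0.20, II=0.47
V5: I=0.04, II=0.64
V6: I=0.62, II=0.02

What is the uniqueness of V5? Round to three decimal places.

0.589

h² = 0.04² + 0.64² = 0.0016 + 0.4096 = 0.4112
Uniqueness u² = 1 − h² = 1 − 0.4112 = 0.5888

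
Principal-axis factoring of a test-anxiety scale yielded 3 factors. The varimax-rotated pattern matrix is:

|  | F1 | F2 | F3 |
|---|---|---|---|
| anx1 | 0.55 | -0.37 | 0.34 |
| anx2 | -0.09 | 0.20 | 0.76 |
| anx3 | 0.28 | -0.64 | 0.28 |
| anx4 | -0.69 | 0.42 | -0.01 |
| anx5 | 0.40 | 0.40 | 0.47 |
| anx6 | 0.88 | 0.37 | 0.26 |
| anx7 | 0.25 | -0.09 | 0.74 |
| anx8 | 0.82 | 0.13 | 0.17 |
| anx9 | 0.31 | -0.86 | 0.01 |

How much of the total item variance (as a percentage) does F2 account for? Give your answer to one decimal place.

20.3%

SS loadings for F2 = (-0.37)² + 0.20² + (-0.64)² + 0.42² + 0.40² + 0.37² + (-0.09)² + 0.13² + (-0.86)² = 1.8244
With 9 standardized items, total variance = 9. Proportion = 1.8244/9 = 0.2027 → 20.27%.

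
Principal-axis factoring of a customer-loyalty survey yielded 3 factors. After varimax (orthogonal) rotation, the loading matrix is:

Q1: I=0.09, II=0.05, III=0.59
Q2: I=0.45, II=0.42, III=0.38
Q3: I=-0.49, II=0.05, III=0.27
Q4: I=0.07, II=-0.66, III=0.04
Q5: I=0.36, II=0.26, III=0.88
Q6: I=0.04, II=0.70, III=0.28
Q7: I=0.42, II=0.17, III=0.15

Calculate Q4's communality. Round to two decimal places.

h² = 0.07² + (-0.66)² + 0.04² = 0.0049 + 0.4356 + 0.0016 = 0.4421

0.44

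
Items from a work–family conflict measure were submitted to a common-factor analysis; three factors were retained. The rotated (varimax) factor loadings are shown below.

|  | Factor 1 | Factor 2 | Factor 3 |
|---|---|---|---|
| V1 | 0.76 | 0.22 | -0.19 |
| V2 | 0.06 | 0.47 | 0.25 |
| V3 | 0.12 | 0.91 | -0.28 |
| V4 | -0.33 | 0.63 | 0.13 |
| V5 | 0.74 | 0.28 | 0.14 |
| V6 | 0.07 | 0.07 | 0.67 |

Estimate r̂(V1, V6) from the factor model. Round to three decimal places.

r̂ = Σ λ_i·λ_j across factors = (0.76)(0.07) + (0.22)(0.07) + (-0.19)(0.67)
  = +0.0532 +0.0154 -0.1273 = -0.0587

-0.059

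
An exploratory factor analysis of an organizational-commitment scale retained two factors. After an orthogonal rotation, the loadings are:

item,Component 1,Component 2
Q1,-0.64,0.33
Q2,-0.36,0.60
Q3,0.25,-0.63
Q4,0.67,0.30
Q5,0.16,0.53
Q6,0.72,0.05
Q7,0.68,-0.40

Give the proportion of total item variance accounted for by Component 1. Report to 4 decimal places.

SS loadings for Component 1 = (-0.64)² + (-0.36)² + 0.25² + 0.67² + 0.16² + 0.72² + 0.68² = 2.0570
Proportion of variance = 2.0570 / 7 = 0.2939.

0.2939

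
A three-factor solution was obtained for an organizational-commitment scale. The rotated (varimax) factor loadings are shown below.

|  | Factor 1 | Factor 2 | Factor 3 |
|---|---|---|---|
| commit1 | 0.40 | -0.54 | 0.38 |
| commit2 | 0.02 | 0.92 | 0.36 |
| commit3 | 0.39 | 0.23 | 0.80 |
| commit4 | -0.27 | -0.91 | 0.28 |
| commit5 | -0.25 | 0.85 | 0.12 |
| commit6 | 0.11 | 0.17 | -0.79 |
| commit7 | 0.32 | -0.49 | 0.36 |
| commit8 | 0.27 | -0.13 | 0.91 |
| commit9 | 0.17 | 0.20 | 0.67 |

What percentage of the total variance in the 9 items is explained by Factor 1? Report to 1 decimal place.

7.4%

SS loadings for Factor 1 = 0.40² + 0.02² + 0.39² + (-0.27)² + (-0.25)² + 0.11² + 0.32² + 0.27² + 0.17² = 0.6642
With 9 standardized items, total variance = 9. Proportion = 0.6642/9 = 0.0738 → 7.38%.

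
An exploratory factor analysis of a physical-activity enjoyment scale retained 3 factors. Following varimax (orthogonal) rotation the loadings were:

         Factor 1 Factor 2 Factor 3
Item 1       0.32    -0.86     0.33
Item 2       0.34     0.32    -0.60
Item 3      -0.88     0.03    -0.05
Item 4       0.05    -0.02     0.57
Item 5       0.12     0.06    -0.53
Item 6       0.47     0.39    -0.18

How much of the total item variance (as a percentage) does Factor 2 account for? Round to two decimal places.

16.65%

SS loadings for Factor 2 = (-0.86)² + 0.32² + 0.03² + (-0.02)² + 0.06² + 0.39² = 0.9990
With 6 standardized items, total variance = 6. Proportion = 0.9990/6 = 0.1665 → 16.65%.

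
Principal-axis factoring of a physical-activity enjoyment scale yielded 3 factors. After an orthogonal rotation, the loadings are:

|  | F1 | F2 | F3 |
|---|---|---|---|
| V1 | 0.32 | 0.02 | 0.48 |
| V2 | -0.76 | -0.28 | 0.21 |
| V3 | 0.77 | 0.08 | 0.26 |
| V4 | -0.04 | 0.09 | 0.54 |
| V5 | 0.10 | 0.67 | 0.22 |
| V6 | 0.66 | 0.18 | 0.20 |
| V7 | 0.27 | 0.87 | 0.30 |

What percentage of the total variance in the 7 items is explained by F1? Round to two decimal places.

SS loadings for F1 = 0.32² + (-0.76)² + 0.77² + (-0.04)² + 0.10² + 0.66² + 0.27² = 1.7930
With 7 standardized items, total variance = 7. Proportion = 1.7930/7 = 0.2561 → 25.61%.

25.61%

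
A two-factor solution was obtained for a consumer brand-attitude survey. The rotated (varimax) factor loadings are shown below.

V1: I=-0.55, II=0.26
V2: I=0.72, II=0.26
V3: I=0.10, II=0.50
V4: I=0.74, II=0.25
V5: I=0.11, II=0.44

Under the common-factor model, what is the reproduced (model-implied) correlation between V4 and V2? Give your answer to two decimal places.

r̂ = Σ λ_i·λ_j across factors = (0.74)(0.72) + (0.25)(0.26)
  = +0.5328 +0.0650 = 0.5978

0.60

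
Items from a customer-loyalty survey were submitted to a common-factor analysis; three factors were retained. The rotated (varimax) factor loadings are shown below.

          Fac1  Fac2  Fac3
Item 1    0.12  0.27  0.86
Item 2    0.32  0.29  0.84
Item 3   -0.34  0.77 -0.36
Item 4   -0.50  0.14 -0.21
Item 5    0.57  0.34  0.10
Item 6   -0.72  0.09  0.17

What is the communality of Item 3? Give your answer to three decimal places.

0.838

h² = (-0.34)² + 0.77² + (-0.36)² = 0.1156 + 0.5929 + 0.1296 = 0.8381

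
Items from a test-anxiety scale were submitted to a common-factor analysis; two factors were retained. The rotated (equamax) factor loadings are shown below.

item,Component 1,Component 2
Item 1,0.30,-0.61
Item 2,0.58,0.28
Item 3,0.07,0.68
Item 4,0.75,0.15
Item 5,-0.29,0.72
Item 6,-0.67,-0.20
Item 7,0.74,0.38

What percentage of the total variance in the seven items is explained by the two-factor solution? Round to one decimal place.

Communalities: 0.4621, 0.4148, 0.4673, 0.5850, 0.6025, 0.4889, 0.6920; Σh² = 3.7126.
Total variance with 7 standardized items is 7, so the solution explains 3.7126/7 = 0.5304 = 53.04%.

53.0%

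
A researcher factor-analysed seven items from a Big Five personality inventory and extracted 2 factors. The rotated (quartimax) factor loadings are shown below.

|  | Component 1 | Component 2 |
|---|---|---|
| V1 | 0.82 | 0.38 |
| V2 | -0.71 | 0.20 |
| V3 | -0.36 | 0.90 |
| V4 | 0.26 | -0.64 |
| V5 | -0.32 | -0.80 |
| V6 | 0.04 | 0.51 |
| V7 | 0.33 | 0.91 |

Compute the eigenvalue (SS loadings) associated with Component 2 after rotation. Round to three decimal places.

SS loadings for Component 2 = 0.38² + 0.20² + 0.90² + (-0.64)² + (-0.80)² + 0.51² + 0.91² = 0.1444 + 0.0400 + 0.8100 + 0.4096 + 0.6400 + 0.2601 + 0.8281 = 3.1322

3.132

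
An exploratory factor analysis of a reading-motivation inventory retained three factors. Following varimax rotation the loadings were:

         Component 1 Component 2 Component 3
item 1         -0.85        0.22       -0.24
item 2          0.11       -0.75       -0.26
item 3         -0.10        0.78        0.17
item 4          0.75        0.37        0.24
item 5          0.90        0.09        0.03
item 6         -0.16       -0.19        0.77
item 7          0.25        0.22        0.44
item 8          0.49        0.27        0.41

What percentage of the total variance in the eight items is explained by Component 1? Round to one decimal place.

30.6%

SS loadings for Component 1 = (-0.85)² + 0.11² + (-0.10)² + 0.75² + 0.90² + (-0.16)² + 0.25² + 0.49² = 2.4453
With 8 standardized items, total variance = 8. Proportion = 2.4453/8 = 0.3057 → 30.57%.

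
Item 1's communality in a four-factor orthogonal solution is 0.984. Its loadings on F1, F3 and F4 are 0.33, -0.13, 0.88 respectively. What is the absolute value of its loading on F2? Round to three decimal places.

Under orthogonal rotation h² = Σλ², so λ_F2² = h² − (0.9002) = 0.984 − 0.9002 = 0.0838.
|λ| = √0.0838 = 0.2895.

0.289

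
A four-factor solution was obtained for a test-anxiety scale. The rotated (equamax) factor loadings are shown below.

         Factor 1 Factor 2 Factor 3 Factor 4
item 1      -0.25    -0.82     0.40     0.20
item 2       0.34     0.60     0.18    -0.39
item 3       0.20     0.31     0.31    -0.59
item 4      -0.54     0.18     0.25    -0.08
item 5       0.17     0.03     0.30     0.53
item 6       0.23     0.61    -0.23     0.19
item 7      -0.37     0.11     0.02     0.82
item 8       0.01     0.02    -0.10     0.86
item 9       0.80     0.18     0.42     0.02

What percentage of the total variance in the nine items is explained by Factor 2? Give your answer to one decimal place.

SS loadings for Factor 2 = (-0.82)² + 0.60² + 0.31² + 0.18² + 0.03² + 0.61² + 0.11² + 0.02² + 0.18² = 1.5788
With 9 standardized items, total variance = 9. Proportion = 1.5788/9 = 0.1754 → 17.54%.

17.5%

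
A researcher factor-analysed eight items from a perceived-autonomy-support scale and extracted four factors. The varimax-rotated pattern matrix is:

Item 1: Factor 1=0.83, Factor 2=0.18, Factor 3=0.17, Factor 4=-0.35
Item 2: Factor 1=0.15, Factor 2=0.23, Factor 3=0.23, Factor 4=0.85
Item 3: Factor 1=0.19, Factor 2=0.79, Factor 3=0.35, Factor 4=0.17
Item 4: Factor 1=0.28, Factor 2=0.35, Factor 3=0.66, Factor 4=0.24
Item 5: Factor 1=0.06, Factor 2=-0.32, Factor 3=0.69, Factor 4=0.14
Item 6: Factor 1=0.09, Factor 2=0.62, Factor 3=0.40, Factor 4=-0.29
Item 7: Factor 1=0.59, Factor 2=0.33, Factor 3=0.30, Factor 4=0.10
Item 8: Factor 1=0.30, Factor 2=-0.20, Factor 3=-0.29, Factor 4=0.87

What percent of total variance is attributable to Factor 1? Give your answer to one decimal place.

15.9%

SS loadings for Factor 1 = 0.83² + 0.15² + 0.19² + 0.28² + 0.06² + 0.09² + 0.59² + 0.30² = 1.2757
With 8 standardized items, total variance = 8. Proportion = 1.2757/8 = 0.1595 → 15.95%.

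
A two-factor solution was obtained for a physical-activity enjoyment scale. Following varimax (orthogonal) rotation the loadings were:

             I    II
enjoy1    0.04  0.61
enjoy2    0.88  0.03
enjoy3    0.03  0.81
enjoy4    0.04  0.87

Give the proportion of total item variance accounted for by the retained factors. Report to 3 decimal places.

0.641

SS loadings by factor: 0.7785, 1.7860; total = 2.5645.
Total variance with 4 standardized items is 4, so the solution explains 2.5645/4 = 0.6411.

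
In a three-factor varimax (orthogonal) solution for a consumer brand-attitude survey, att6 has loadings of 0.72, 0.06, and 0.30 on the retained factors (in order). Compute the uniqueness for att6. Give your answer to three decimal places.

h² = 0.72² + 0.06² + 0.30² = 0.5184 + 0.0036 + 0.0900 = 0.6120
Uniqueness u² = 1 − h² = 1 − 0.6120 = 0.3880

0.388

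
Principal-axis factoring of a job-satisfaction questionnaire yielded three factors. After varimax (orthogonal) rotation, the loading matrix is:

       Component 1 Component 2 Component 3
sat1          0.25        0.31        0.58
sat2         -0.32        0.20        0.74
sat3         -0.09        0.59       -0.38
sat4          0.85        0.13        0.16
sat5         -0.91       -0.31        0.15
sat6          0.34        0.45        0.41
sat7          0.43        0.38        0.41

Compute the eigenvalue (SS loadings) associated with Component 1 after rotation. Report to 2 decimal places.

SS loadings for Component 1 = 0.25² + (-0.32)² + (-0.09)² + 0.85² + (-0.91)² + 0.34² + 0.43² = 0.0625 + 0.1024 + 0.0081 + 0.7225 + 0.8281 + 0.1156 + 0.1849 = 2.0241

2.02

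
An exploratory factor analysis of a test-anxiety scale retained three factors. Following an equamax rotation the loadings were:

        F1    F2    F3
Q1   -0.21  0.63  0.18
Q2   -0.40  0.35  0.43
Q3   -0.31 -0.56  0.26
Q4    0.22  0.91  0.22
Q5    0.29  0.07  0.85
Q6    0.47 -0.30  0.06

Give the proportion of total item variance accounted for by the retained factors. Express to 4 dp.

0.5782

Communalities: 0.4734, 0.4674, 0.4773, 0.9249, 0.8115, 0.3145; Σh² = 3.4690.
Total variance with 6 standardized items is 6, so the solution explains 3.4690/6 = 0.5782.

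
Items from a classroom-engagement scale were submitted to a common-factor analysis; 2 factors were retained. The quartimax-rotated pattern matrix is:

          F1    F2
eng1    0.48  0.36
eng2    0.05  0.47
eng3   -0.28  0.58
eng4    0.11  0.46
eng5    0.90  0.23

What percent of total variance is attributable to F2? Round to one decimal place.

19.0%

SS loadings for F2 = 0.36² + 0.47² + 0.58² + 0.46² + 0.23² = 0.9514
With 5 standardized items, total variance = 5. Proportion = 0.9514/5 = 0.1903 → 19.03%.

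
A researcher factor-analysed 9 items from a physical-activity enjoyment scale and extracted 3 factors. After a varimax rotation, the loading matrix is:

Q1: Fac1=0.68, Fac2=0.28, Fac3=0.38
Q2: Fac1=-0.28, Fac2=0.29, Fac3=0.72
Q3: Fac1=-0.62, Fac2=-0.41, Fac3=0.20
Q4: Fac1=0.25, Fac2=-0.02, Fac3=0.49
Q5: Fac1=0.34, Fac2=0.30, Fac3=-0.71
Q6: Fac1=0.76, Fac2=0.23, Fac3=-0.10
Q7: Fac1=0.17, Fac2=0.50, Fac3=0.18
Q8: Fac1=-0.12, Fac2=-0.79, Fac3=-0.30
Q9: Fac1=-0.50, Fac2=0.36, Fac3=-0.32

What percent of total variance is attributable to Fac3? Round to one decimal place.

18.7%

SS loadings for Fac3 = 0.38² + 0.72² + 0.20² + 0.49² + (-0.71)² + (-0.10)² + 0.18² + (-0.30)² + (-0.32)² = 1.6818
With 9 standardized items, total variance = 9. Proportion = 1.6818/9 = 0.1869 → 18.69%.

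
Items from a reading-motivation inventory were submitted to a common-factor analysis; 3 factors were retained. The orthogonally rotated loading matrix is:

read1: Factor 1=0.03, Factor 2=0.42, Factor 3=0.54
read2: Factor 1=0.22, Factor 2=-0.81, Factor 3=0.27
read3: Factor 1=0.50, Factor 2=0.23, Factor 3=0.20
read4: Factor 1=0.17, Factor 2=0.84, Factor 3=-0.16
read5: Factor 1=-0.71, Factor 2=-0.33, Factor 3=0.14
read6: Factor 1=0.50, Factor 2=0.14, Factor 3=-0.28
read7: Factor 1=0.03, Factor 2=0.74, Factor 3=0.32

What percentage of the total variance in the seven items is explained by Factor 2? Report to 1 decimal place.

SS loadings for Factor 2 = 0.42² + (-0.81)² + 0.23² + 0.84² + (-0.33)² + 0.14² + 0.74² = 2.2671
With 7 standardized items, total variance = 7. Proportion = 2.2671/7 = 0.3239 → 32.39%.

32.4%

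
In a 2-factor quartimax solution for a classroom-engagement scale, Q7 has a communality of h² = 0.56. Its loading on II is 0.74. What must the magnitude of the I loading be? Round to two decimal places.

0.11

Under orthogonal rotation h² = Σλ², so λ_I² = h² − (0.5476) = 0.56 − 0.5476 = 0.0124.
|λ| = √0.0124 = 0.1114.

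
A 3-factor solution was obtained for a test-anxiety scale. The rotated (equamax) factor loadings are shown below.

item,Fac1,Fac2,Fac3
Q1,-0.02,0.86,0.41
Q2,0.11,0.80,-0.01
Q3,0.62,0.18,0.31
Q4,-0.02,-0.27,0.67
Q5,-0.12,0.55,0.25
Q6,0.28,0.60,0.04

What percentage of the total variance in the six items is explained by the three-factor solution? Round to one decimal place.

SS loadings by factor: 0.4901, 2.1474, 0.7773; total = 3.4148.
Total variance with 6 standardized items is 6, so the solution explains 3.4148/6 = 0.5691 = 56.91%.

56.9%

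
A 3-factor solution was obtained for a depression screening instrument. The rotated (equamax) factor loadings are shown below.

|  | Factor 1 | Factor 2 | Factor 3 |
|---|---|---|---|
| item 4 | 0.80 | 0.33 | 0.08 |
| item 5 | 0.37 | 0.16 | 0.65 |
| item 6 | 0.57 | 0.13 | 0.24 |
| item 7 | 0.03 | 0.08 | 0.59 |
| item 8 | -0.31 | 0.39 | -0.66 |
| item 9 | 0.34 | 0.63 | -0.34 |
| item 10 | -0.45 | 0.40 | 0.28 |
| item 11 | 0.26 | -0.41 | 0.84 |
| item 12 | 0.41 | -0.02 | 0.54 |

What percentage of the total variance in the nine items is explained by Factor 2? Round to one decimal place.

SS loadings for Factor 2 = 0.33² + 0.16² + 0.13² + 0.08² + 0.39² + 0.63² + 0.40² + (-0.41)² + (-0.02)² = 1.0353
With 9 standardized items, total variance = 9. Proportion = 1.0353/9 = 0.1150 → 11.50%.

11.5%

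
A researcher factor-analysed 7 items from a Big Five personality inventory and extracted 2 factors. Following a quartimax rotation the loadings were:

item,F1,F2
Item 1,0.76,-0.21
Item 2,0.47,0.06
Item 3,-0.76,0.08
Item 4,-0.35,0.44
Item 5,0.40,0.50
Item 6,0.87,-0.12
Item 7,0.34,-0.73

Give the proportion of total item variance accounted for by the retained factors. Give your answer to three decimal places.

0.511

Communalities: 0.6217, 0.2245, 0.5840, 0.3161, 0.4100, 0.7713, 0.6485; Σh² = 3.5761.
Total variance with 7 standardized items is 7, so the solution explains 3.5761/7 = 0.5109.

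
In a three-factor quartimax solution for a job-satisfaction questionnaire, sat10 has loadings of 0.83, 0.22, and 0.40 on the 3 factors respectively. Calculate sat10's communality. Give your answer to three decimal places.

0.897

h² = 0.83² + 0.22² + 0.40² = 0.6889 + 0.0484 + 0.1600 = 0.8973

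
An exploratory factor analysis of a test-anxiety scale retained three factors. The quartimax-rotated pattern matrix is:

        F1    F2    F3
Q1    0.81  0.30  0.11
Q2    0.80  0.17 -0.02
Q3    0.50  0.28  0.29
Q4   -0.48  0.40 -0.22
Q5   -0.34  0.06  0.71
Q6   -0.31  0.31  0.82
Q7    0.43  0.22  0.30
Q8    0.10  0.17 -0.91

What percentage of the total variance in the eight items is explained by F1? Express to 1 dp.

SS loadings for F1 = 0.81² + 0.80² + 0.50² + (-0.48)² + (-0.34)² + (-0.31)² + 0.43² + 0.10² = 2.1831
With 8 standardized items, total variance = 8. Proportion = 2.1831/8 = 0.2729 → 27.29%.

27.3%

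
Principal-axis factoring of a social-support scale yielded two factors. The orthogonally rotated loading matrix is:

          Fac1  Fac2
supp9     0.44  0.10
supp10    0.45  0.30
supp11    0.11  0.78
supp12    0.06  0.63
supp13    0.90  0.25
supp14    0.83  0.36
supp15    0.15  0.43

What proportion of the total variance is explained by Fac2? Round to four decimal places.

SS loadings for Fac2 = 0.10² + 0.30² + 0.78² + 0.63² + 0.25² + 0.36² + 0.43² = 1.4823
Proportion of variance = 1.4823 / 7 = 0.2118.

0.2118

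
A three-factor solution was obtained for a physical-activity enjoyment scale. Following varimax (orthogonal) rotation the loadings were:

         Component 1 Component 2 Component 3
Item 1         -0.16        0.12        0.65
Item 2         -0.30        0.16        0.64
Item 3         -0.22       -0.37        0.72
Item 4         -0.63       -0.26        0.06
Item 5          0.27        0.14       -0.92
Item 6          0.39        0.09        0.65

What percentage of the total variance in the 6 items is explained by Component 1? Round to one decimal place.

SS loadings for Component 1 = (-0.16)² + (-0.30)² + (-0.22)² + (-0.63)² + 0.27² + 0.39² = 0.7859
With 6 standardized items, total variance = 6. Proportion = 0.7859/6 = 0.1310 → 13.10%.

13.1%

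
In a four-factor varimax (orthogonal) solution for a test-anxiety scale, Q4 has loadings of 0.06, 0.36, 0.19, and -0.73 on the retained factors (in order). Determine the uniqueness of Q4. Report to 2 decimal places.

0.30

h² = 0.06² + 0.36² + 0.19² + (-0.73)² = 0.0036 + 0.1296 + 0.0361 + 0.5329 = 0.7022
Uniqueness u² = 1 − h² = 1 − 0.7022 = 0.2978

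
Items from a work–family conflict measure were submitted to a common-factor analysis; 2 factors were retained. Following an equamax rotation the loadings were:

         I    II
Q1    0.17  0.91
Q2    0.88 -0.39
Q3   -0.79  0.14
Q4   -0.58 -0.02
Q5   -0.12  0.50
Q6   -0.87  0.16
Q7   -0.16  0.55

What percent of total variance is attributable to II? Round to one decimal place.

SS loadings for II = 0.91² + (-0.39)² + 0.14² + (-0.02)² + 0.50² + 0.16² + 0.55² = 1.5783
With 7 standardized items, total variance = 7. Proportion = 1.5783/7 = 0.2255 → 22.55%.

22.5%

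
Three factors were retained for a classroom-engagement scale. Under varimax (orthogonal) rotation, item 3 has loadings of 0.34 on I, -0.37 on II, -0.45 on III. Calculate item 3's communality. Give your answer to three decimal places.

0.455

h² = 0.34² + (-0.37)² + (-0.45)² = 0.1156 + 0.1369 + 0.2025 = 0.4550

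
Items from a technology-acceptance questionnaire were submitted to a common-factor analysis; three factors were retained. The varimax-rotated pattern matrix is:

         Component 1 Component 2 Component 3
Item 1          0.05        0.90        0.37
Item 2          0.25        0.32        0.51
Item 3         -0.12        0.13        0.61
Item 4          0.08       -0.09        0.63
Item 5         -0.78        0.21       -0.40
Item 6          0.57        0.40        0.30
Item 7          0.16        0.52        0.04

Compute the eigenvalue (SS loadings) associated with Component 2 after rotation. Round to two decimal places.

1.41

SS loadings for Component 2 = 0.90² + 0.32² + 0.13² + (-0.09)² + 0.21² + 0.40² + 0.52² = 0.8100 + 0.1024 + 0.0169 + 0.0081 + 0.0441 + 0.1600 + 0.2704 = 1.4119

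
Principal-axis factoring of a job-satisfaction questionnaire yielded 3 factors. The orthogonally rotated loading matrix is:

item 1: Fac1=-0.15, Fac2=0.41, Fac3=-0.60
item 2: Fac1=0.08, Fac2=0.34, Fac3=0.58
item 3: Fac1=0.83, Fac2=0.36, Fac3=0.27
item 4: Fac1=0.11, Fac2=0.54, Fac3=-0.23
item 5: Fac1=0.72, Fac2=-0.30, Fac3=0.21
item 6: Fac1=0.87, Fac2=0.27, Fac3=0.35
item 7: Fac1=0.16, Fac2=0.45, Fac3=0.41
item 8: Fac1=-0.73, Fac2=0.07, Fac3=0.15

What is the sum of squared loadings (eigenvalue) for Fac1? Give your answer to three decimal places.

2.564

SS loadings for Fac1 = (-0.15)² + 0.08² + 0.83² + 0.11² + 0.72² + 0.87² + 0.16² + (-0.73)² = 0.0225 + 0.0064 + 0.6889 + 0.0121 + 0.5184 + 0.7569 + 0.0256 + 0.5329 = 2.5637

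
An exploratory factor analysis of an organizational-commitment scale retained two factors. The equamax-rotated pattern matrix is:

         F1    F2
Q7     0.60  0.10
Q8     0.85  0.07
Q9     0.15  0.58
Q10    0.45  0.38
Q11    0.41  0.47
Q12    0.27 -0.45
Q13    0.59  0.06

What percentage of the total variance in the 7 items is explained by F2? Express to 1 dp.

SS loadings for F2 = 0.10² + 0.07² + 0.58² + 0.38² + 0.47² + (-0.45)² + 0.06² = 0.9227
With 7 standardized items, total variance = 7. Proportion = 0.9227/7 = 0.1318 → 13.18%.

13.2%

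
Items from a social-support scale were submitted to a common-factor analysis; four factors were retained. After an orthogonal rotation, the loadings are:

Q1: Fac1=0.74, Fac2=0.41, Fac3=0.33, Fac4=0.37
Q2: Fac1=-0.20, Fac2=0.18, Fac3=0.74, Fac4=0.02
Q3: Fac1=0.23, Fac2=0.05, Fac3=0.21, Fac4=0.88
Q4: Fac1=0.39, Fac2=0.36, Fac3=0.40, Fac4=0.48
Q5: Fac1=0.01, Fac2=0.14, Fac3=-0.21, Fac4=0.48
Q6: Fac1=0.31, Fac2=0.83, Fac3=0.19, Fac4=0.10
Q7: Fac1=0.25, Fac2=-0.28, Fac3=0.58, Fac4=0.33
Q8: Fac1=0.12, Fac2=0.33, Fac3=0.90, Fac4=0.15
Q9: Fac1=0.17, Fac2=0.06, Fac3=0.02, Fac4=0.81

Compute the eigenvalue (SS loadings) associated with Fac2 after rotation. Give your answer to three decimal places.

SS loadings for Fac2 = 0.41² + 0.18² + 0.05² + 0.36² + 0.14² + 0.83² + (-0.28)² + 0.33² + 0.06² = 0.1681 + 0.0324 + 0.0025 + 0.1296 + 0.0196 + 0.6889 + 0.0784 + 0.1089 + 0.0036 = 1.2320

1.232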